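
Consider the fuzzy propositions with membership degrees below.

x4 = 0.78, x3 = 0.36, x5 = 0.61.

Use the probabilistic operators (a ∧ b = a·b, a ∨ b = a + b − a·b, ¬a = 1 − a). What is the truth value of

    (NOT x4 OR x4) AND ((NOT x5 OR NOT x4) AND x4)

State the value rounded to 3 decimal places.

NOT x4 = 1 − 0.7800 = 0.2200
NOT x4 OR x4 = a + b − a·b on (0.2200, 0.7800) = 0.8284
NOT x5 = 1 − 0.6100 = 0.3900
NOT x4 = 1 − 0.7800 = 0.2200
NOT x5 OR NOT x4 = a + b − a·b on (0.3900, 0.2200) = 0.5242
(NOT x5 OR NOT x4) AND x4 = a·b on (0.5242, 0.7800) = 0.4089
(NOT x4 OR x4) AND ((NOT x5 OR NOT x4) AND x4) = a·b on (0.8284, 0.4089) = 0.3387

0.339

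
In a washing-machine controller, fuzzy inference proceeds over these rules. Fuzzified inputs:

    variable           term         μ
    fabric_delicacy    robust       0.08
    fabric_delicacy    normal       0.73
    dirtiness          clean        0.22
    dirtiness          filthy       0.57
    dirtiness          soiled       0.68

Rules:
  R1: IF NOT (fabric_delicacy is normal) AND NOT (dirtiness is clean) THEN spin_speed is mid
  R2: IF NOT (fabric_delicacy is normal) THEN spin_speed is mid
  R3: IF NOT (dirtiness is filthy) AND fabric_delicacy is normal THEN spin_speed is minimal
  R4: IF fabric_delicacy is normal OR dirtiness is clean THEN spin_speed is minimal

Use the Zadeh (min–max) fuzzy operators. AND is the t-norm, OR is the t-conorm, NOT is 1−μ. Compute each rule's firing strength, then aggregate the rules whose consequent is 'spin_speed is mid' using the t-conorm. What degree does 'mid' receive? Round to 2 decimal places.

R1: ¬normal=1−0.73=0.27, ¬clean=1−0.22=0.78; AND[min(a, b)] → w = 0.27
R2: ¬normal=1−0.73=0.27 → w = 0.27
R3: ¬filthy=1−0.57=0.43, normal=0.73; AND[min(a, b)] → w = 0.43
R4: normal=0.73, clean=0.22; OR[max(a, b)] → w = 0.73
Rules with consequent 'mid': {R1, R2} → strengths 0.27, 0.27
Aggregate via t-conorm [max(a, b)]: 0.27

0.27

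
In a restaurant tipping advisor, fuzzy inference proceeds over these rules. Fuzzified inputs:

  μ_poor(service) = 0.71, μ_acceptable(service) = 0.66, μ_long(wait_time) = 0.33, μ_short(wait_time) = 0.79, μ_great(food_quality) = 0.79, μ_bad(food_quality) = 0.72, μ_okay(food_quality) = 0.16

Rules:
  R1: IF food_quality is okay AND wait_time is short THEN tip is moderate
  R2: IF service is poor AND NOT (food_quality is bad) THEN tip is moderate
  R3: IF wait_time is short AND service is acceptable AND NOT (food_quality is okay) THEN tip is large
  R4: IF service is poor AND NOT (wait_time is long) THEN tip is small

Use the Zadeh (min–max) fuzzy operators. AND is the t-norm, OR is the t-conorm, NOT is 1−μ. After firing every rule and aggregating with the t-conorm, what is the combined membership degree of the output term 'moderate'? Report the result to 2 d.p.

0.28

R1: okay=0.16, short=0.79; AND[min(a, b)] → w = 0.16
R2: poor=0.71, ¬bad=1−0.72=0.28; AND[min(a, b)] → w = 0.28
R3: short=0.79, acceptable=0.66, ¬okay=1−0.16=0.84; AND[min(a, b)] → w = 0.66
R4: poor=0.71, ¬long=1−0.33=0.67; AND[min(a, b)] → w = 0.67
Rules with consequent 'moderate': {R1, R2} → strengths 0.16, 0.28
Aggregate via t-conorm [max(a, b)]: 0.28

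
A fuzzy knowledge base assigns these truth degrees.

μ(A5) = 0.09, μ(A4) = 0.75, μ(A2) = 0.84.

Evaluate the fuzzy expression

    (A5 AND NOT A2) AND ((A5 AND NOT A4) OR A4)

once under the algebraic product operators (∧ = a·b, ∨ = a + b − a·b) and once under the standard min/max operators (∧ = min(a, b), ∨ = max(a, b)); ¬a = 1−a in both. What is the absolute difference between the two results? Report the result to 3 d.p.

Under algebraic product:
  NOT A2 = 1 − 0.8400 = 0.1600
  A5 AND NOT A2 = a·b on (0.0900, 0.1600) = 0.0144
  NOT A4 = 1 − 0.7500 = 0.2500
  A5 AND NOT A4 = a·b on (0.0900, 0.2500) = 0.0225
  (A5 AND NOT A4) OR A4 = a + b − a·b on (0.0225, 0.7500) = 0.7556
  (A5 AND NOT A2) AND ((A5 AND NOT A4) OR A4) = a·b on (0.0144, 0.7556) = 0.0109
  → value = 0.0109
Under standard min/max:
  NOT A2 = 1 − 0.84 = 0.16
  A5 AND NOT A2 = min(a, b) on (0.09, 0.16) = 0.09
  NOT A4 = 1 − 0.75 = 0.25
  A5 AND NOT A4 = min(a, b) on (0.09, 0.25) = 0.09
  (A5 AND NOT A4) OR A4 = max(a, b) on (0.09, 0.75) = 0.75
  (A5 AND NOT A2) AND ((A5 AND NOT A4) OR A4) = min(a, b) on (0.09, 0.75) = 0.09
  → value = 0.0900
|0.0109 − 0.0900| = 0.079

0.079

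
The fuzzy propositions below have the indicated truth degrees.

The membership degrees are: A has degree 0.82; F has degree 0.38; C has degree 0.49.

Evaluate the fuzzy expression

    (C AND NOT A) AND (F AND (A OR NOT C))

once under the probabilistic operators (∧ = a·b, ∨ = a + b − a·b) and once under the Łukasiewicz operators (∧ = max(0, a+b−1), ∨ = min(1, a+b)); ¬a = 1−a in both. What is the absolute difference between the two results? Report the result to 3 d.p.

Under probabilistic:
  NOT A = 1 − 0.8200 = 0.1800
  C AND NOT A = a·b on (0.4900, 0.1800) = 0.0882
  NOT C = 1 − 0.4900 = 0.5100
  A OR NOT C = a + b − a·b on (0.8200, 0.5100) = 0.9118
  F AND (A OR NOT C) = a·b on (0.3800, 0.9118) = 0.3465
  (C AND NOT A) AND (F AND (A OR NOT C)) = a·b on (0.0882, 0.3465) = 0.0306
  → value = 0.0306
Under Łukasiewicz:
  NOT A = 1 − 0.82 = 0.18
  C AND NOT A = max(0, a+b−1) on (0.49, 0.18) = 0.00
  NOT C = 1 − 0.49 = 0.51
  A OR NOT C = min(1, a+b) on (0.82, 0.51) = 1.00
  F AND (A OR NOT C) = max(0, a+b−1) on (0.38, 1.00) = 0.38
  (C AND NOT A) AND (F AND (A OR NOT C)) = max(0, a+b−1) on (0.00, 0.38) = 0.00
  → value = 0.0000
|0.0306 − 0.0000| = 0.031

0.031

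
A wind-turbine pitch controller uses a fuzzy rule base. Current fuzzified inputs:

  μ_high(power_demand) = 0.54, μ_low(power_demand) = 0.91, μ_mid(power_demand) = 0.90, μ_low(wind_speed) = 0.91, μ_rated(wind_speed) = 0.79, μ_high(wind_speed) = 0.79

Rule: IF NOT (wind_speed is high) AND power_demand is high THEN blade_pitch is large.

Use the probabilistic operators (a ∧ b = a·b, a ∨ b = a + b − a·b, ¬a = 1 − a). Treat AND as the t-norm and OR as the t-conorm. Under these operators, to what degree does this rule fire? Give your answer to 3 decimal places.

firing strength: ¬high=1−0.79=0.21, high=0.54; AND[a·b] → w = 0.1134

0.113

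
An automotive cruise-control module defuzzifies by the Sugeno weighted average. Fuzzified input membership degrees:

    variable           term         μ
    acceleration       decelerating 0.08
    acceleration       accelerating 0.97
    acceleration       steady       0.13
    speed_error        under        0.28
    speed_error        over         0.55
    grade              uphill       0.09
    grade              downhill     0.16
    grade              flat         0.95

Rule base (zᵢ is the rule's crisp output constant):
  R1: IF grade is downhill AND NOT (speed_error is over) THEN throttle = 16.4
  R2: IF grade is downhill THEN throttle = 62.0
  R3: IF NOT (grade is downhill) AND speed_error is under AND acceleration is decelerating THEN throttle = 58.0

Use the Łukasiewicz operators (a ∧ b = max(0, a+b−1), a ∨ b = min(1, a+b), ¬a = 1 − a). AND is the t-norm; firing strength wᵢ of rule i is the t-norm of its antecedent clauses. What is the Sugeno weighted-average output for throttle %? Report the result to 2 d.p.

R1 (z=16.4): downhill=0.16, ¬over=1−0.55=0.45; AND[max(0, a+b−1)] → w = 0.00
R2 (z=62.0): downhill=0.16 → w = 0.16
R3 (z=58.0): ¬downhill=1−0.16=0.84, under=0.28, decelerating=0.08; AND[max(0, a+b−1)] → w = 0.00
Weighted average = (0.00·16.4 + 0.16·62.0 + 0.00·58.0) / (0.00 + 0.16 + 0.00)
  = 9.9200 / 0.1600 = 62.00

62.00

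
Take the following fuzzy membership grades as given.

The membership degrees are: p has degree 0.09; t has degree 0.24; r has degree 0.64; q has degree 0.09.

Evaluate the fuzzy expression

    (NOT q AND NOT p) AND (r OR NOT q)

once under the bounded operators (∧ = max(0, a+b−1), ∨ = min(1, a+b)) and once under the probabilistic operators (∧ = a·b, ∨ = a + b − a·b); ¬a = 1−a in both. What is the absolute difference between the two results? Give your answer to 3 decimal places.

0.019

Under bounded:
  NOT q = 1 − 0.09 = 0.91
  NOT p = 1 − 0.09 = 0.91
  NOT q AND NOT p = max(0, a+b−1) on (0.91, 0.91) = 0.82
  NOT q = 1 − 0.09 = 0.91
  r OR NOT q = min(1, a+b) on (0.64, 0.91) = 1.00
  (NOT q AND NOT p) AND (r OR NOT q) = max(0, a+b−1) on (0.82, 1.00) = 0.82
  → value = 0.8200
Under probabilistic:
  NOT q = 1 − 0.0900 = 0.9100
  NOT p = 1 − 0.0900 = 0.9100
  NOT q AND NOT p = a·b on (0.9100, 0.9100) = 0.8281
  NOT q = 1 − 0.0900 = 0.9100
  r OR NOT q = a + b − a·b on (0.6400, 0.9100) = 0.9676
  (NOT q AND NOT p) AND (r OR NOT q) = a·b on (0.8281, 0.9676) = 0.8013
  → value = 0.8013
|0.8200 − 0.8013| = 0.019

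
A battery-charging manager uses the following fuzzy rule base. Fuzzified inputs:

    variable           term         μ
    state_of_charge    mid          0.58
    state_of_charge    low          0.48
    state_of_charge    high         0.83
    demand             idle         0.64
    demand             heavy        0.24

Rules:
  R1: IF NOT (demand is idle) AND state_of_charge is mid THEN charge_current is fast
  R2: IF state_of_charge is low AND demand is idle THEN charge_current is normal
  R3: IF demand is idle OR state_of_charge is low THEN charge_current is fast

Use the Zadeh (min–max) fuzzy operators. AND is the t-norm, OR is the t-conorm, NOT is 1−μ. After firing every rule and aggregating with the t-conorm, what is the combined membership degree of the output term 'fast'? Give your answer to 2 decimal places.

R1: ¬idle=1−0.64=0.36, mid=0.58; AND[min(a, b)] → w = 0.36
R2: low=0.48, idle=0.64; AND[min(a, b)] → w = 0.48
R3: idle=0.64, low=0.48; OR[max(a, b)] → w = 0.64
Rules with consequent 'fast': {R1, R3} → strengths 0.36, 0.64
Aggregate via t-conorm [max(a, b)]: 0.64

0.64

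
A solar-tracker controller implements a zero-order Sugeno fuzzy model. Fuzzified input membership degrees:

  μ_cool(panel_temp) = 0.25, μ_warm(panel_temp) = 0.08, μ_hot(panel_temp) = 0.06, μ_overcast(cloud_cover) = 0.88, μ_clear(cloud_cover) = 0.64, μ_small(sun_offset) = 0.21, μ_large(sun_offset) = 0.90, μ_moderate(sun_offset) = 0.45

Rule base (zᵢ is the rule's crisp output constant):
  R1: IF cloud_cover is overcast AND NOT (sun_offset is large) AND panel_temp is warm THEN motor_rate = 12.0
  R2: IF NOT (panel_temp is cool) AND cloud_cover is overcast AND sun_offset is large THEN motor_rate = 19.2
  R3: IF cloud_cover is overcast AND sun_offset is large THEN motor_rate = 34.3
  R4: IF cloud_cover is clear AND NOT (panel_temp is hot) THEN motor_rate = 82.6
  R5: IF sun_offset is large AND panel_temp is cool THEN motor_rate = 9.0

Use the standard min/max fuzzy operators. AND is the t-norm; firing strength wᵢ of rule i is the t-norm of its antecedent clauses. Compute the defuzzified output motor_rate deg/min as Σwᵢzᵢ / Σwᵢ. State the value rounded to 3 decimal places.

R1 (z=12.0): overcast=0.88, ¬large=1−0.90=0.10, warm=0.08; AND[min(a, b)] → w = 0.08
R2 (z=19.2): ¬cool=1−0.25=0.75, overcast=0.88, large=0.90; AND[min(a, b)] → w = 0.75
R3 (z=34.3): overcast=0.88, large=0.90; AND[min(a, b)] → w = 0.88
R4 (z=82.6): clear=0.64, ¬hot=1−0.06=0.94; AND[min(a, b)] → w = 0.64
R5 (z=9.0): large=0.90, cool=0.25; AND[min(a, b)] → w = 0.25
Weighted average = (0.08·12.0 + 0.75·19.2 + 0.88·34.3 + 0.64·82.6 + 0.25·9.0) / (0.08 + 0.75 + 0.88 + 0.64 + 0.25)
  = 100.6580 / 2.6000 = 38.715

38.715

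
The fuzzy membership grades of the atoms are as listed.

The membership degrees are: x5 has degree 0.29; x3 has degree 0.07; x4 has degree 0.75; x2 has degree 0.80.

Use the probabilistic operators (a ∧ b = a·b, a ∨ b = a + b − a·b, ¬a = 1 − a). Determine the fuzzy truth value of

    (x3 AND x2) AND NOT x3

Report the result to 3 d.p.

0.052

x3 AND x2 = a·b on (0.0700, 0.8000) = 0.0560
NOT x3 = 1 − 0.0700 = 0.9300
(x3 AND x2) AND NOT x3 = a·b on (0.0560, 0.9300) = 0.0521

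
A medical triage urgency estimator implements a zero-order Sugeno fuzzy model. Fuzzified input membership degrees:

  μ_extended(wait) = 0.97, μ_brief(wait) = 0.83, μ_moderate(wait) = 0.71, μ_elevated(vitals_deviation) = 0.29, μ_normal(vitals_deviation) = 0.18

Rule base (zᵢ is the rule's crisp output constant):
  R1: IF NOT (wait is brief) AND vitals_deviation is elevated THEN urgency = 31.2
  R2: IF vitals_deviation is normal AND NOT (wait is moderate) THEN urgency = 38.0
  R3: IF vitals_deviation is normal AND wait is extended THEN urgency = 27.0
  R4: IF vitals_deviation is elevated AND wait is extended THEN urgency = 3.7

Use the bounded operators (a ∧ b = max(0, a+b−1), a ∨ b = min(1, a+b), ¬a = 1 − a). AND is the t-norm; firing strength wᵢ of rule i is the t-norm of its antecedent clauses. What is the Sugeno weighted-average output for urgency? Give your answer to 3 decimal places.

R1 (z=31.2): ¬brief=1−0.83=0.17, elevated=0.29; AND[max(0, a+b−1)] → w = 0.00
R2 (z=38.0): normal=0.18, ¬moderate=1−0.71=0.29; AND[max(0, a+b−1)] → w = 0.00
R3 (z=27.0): normal=0.18, extended=0.97; AND[max(0, a+b−1)] → w = 0.15
R4 (z=3.7): elevated=0.29, extended=0.97; AND[max(0, a+b−1)] → w = 0.26
Weighted average = (0.00·31.2 + 0.00·38.0 + 0.15·27.0 + 0.26·3.7) / (0.00 + 0.00 + 0.15 + 0.26)
  = 5.0120 / 0.4100 = 12.224

12.224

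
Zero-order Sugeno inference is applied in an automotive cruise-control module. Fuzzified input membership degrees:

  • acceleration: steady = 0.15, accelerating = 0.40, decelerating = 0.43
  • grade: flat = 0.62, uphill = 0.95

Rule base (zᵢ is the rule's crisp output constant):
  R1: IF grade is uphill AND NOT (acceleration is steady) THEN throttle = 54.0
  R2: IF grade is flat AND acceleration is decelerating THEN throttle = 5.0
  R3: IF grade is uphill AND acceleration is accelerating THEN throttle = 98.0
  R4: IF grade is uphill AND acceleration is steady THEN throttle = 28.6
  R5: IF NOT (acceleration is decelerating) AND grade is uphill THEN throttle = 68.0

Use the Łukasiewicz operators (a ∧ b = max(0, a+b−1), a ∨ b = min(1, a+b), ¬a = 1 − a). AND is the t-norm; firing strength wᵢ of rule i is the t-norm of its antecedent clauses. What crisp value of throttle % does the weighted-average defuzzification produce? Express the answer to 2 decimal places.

R1 (z=54.0): uphill=0.95, ¬steady=1−0.15=0.85; AND[max(0, a+b−1)] → w = 0.80
R2 (z=5.0): flat=0.62, decelerating=0.43; AND[max(0, a+b−1)] → w = 0.05
R3 (z=98.0): uphill=0.95, accelerating=0.40; AND[max(0, a+b−1)] → w = 0.35
R4 (z=28.6): uphill=0.95, steady=0.15; AND[max(0, a+b−1)] → w = 0.10
R5 (z=68.0): ¬decelerating=1−0.43=0.57, uphill=0.95; AND[max(0, a+b−1)] → w = 0.52
Weighted average = (0.80·54.0 + 0.05·5.0 + 0.35·98.0 + 0.10·28.6 + 0.52·68.0) / (0.80 + 0.05 + 0.35 + 0.10 + 0.52)
  = 115.9700 / 1.8200 = 63.72

63.72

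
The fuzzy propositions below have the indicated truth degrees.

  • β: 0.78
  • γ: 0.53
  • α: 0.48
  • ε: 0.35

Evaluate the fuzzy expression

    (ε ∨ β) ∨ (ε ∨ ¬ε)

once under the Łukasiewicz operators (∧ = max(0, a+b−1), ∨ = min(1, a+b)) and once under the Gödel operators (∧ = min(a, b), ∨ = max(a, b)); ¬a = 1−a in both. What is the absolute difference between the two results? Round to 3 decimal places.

0.220

Under Łukasiewicz:
  ε ∨ β = min(1, a+b) on (0.35, 0.78) = 1.00
  ¬ε = 1 − 0.35 = 0.65
  ε ∨ ¬ε = min(1, a+b) on (0.35, 0.65) = 1.00
  (ε ∨ β) ∨ (ε ∨ ¬ε) = min(1, a+b) on (1.00, 1.00) = 1.00
  → value = 1.0000
Under Gödel:
  ε ∨ β = max(a, b) on (0.35, 0.78) = 0.78
  ¬ε = 1 − 0.35 = 0.65
  ε ∨ ¬ε = max(a, b) on (0.35, 0.65) = 0.65
  (ε ∨ β) ∨ (ε ∨ ¬ε) = max(a, b) on (0.78, 0.65) = 0.78
  → value = 0.7800
|1.0000 − 0.7800| = 0.220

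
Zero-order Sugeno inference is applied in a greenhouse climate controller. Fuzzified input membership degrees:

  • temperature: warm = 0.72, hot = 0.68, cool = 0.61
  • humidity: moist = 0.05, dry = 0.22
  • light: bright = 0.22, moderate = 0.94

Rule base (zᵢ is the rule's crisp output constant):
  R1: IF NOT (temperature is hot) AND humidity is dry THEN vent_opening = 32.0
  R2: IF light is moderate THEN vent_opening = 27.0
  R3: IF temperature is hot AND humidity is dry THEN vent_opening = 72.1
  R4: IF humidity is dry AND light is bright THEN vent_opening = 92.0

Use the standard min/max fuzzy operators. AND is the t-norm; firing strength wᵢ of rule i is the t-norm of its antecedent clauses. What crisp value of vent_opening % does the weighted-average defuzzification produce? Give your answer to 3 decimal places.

R1 (z=32.0): ¬hot=1−0.68=0.32, dry=0.22; AND[min(a, b)] → w = 0.22
R2 (z=27.0): moderate=0.94 → w = 0.94
R3 (z=72.1): hot=0.68, dry=0.22; AND[min(a, b)] → w = 0.22
R4 (z=92.0): dry=0.22, bright=0.22; AND[min(a, b)] → w = 0.22
Weighted average = (0.22·32.0 + 0.94·27.0 + 0.22·72.1 + 0.22·92.0) / (0.22 + 0.94 + 0.22 + 0.22)
  = 68.5220 / 1.6000 = 42.826

42.826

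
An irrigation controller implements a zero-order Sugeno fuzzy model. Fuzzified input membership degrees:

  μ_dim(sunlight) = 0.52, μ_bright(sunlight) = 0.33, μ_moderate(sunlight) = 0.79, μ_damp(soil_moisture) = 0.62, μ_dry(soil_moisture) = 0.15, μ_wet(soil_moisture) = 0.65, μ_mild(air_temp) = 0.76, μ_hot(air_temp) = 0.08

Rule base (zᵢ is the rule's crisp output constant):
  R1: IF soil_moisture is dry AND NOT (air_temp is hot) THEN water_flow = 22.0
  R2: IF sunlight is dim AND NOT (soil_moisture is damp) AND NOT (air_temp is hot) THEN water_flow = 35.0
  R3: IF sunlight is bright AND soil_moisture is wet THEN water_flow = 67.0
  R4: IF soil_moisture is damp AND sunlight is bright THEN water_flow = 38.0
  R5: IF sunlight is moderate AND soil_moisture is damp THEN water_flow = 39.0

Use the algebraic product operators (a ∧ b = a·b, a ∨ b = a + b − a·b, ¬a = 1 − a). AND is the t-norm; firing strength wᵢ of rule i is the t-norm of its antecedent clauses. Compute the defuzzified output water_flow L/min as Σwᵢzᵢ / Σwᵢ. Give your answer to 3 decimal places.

R1 (z=22.0): dry=0.15, ¬hot=1−0.08=0.92; AND[a·b] → w = 0.1380
R2 (z=35.0): dim=0.52, ¬damp=1−0.62=0.38, ¬hot=1−0.08=0.92; AND[a·b] → w = 0.1818
R3 (z=67.0): bright=0.33, wet=0.65; AND[a·b] → w = 0.2145
R4 (z=38.0): damp=0.62, bright=0.33; AND[a·b] → w = 0.2046
R5 (z=39.0): moderate=0.79, damp=0.62; AND[a·b] → w = 0.4898
Weighted average = (0.1380·22.0 + 0.1818·35.0 + 0.2145·67.0 + 0.2046·38.0 + 0.4898·39.0) / (0.1380 + 0.1818 + 0.2145 + 0.2046 + 0.4898)
  = 50.6472 / 1.2287 = 41.220

41.220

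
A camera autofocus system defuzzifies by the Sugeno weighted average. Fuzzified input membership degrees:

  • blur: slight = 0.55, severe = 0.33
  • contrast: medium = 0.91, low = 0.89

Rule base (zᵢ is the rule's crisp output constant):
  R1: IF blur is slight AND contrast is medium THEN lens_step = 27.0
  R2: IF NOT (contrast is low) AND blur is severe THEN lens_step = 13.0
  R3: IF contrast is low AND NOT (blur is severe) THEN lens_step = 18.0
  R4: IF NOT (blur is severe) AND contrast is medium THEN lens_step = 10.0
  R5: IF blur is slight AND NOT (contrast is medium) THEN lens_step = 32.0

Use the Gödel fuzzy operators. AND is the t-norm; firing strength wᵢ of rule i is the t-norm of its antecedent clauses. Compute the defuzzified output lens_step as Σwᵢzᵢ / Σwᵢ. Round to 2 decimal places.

18.14

R1 (z=27.0): slight=0.55, medium=0.91; AND[min(a, b)] → w = 0.55
R2 (z=13.0): ¬low=1−0.89=0.11, severe=0.33; AND[min(a, b)] → w = 0.11
R3 (z=18.0): low=0.89, ¬severe=1−0.33=0.67; AND[min(a, b)] → w = 0.67
R4 (z=10.0): ¬severe=1−0.33=0.67, medium=0.91; AND[min(a, b)] → w = 0.67
R5 (z=32.0): slight=0.55, ¬medium=1−0.91=0.09; AND[min(a, b)] → w = 0.09
Weighted average = (0.55·27.0 + 0.11·13.0 + 0.67·18.0 + 0.67·10.0 + 0.09·32.0) / (0.55 + 0.11 + 0.67 + 0.67 + 0.09)
  = 37.9200 / 2.0900 = 18.14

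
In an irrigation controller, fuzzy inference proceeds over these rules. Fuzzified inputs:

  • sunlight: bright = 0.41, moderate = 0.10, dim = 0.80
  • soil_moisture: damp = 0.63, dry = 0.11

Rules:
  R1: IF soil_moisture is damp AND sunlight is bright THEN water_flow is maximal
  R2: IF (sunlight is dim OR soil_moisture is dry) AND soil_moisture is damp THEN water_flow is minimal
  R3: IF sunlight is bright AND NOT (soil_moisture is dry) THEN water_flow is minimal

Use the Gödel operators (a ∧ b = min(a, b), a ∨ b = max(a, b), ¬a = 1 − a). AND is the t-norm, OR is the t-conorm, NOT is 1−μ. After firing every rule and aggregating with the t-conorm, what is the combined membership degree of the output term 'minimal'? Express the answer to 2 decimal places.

0.63

R1: damp=0.63, bright=0.41; AND[min(a, b)] → w = 0.41
R2: (dim=0.80 OR dry=0.11) = 0.80; AND[min(a, b)] with damp=0.63 → w = 0.63
R3: bright=0.41, ¬dry=1−0.11=0.89; AND[min(a, b)] → w = 0.41
Rules with consequent 'minimal': {R2, R3} → strengths 0.63, 0.41
Aggregate via t-conorm [max(a, b)]: 0.63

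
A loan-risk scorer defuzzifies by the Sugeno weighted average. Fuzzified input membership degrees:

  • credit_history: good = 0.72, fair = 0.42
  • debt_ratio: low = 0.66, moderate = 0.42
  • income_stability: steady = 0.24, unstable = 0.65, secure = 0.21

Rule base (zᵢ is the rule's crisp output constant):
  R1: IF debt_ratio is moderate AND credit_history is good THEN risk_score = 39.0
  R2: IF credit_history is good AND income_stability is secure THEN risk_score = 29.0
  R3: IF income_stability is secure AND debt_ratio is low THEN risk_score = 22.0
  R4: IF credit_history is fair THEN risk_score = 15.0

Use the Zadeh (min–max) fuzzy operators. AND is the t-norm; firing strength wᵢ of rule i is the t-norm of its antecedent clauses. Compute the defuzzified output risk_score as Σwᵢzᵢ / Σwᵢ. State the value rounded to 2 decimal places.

R1 (z=39.0): moderate=0.42, good=0.72; AND[min(a, b)] → w = 0.42
R2 (z=29.0): good=0.72, secure=0.21; AND[min(a, b)] → w = 0.21
R3 (z=22.0): secure=0.21, low=0.66; AND[min(a, b)] → w = 0.21
R4 (z=15.0): fair=0.42 → w = 0.42
Weighted average = (0.42·39.0 + 0.21·29.0 + 0.21·22.0 + 0.42·15.0) / (0.42 + 0.21 + 0.21 + 0.42)
  = 33.3900 / 1.2600 = 26.50

26.50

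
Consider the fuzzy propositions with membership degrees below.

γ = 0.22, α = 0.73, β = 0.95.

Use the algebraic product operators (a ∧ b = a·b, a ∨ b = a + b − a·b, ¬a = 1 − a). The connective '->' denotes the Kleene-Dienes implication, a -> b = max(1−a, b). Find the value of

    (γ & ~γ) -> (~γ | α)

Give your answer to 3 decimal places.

~γ = 1 − 0.2200 = 0.7800
γ & ~γ = a·b on (0.2200, 0.7800) = 0.1716
~γ = 1 − 0.2200 = 0.7800
~γ | α = a + b − a·b on (0.7800, 0.7300) = 0.9406
(γ & ~γ) -> (~γ | α)  [Kleene-Dienes: max(1−a, b)] with a=0.1716, b=0.9406 → 0.9406

0.941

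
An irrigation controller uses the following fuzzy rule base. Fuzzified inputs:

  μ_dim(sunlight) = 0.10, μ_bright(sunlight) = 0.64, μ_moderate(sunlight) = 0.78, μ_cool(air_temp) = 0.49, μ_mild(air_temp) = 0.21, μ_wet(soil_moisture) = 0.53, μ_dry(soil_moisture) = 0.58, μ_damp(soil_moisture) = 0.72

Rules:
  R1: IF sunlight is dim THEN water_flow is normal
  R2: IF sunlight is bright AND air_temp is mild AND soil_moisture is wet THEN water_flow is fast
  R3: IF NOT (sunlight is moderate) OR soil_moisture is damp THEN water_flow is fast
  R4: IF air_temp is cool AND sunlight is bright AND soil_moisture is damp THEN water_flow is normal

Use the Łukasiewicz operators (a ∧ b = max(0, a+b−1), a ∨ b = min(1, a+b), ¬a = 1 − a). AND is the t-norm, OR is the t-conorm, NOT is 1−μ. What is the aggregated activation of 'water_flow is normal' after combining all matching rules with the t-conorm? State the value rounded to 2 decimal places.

0.10

R1: dim=0.10 → w = 0.10
R2: bright=0.64, mild=0.21, wet=0.53; AND[max(0, a+b−1)] → w = 0.00
R3: ¬moderate=1−0.78=0.22, damp=0.72; OR[min(1, a+b)] → w = 0.94
R4: cool=0.49, bright=0.64, damp=0.72; AND[max(0, a+b−1)] → w = 0.00
Rules with consequent 'normal': {R1, R4} → strengths 0.10, 0.00
Aggregate via t-conorm [min(1, a+b)]: 0.10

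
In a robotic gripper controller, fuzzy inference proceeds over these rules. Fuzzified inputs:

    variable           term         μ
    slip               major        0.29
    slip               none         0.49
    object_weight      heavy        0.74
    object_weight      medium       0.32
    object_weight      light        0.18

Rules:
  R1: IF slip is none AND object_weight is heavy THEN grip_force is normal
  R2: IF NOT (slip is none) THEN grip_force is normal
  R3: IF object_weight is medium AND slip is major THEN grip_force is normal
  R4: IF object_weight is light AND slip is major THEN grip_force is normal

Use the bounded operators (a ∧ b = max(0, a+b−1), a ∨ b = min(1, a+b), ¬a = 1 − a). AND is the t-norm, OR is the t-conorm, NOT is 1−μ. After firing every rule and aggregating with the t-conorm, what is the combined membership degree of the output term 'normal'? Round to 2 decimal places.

R1: none=0.49, heavy=0.74; AND[max(0, a+b−1)] → w = 0.23
R2: ¬none=1−0.49=0.51 → w = 0.51
R3: medium=0.32, major=0.29; AND[max(0, a+b−1)] → w = 0.00
R4: light=0.18, major=0.29; AND[max(0, a+b−1)] → w = 0.00
Rules with consequent 'normal': {R1, R2, R3, R4} → strengths 0.23, 0.51, 0.00, 0.00
Aggregate via t-conorm [min(1, a+b)]: 0.74

0.74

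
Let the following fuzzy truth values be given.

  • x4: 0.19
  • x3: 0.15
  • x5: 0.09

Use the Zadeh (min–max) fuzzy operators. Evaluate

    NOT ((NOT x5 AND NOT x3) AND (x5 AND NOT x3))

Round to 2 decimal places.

0.91

NOT x5 = 1 − 0.09 = 0.91
NOT x3 = 1 − 0.15 = 0.85
NOT x5 AND NOT x3 = min(a, b) on (0.91, 0.85) = 0.85
NOT x3 = 1 − 0.15 = 0.85
x5 AND NOT x3 = min(a, b) on (0.09, 0.85) = 0.09
(NOT x5 AND NOT x3) AND (x5 AND NOT x3) = min(a, b) on (0.85, 0.09) = 0.09
NOT ((NOT x5 AND NOT x3) AND (x5 AND NOT x3)) = 1 − 0.09 = 0.91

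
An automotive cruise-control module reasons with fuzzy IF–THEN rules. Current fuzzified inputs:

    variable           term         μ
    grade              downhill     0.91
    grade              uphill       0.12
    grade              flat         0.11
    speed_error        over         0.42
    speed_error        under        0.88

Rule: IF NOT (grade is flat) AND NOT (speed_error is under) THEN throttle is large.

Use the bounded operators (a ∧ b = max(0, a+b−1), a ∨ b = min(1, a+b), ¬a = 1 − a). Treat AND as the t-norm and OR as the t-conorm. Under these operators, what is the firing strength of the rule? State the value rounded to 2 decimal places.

0.01

firing strength: ¬flat=1−0.11=0.89, ¬under=1−0.88=0.12; AND[max(0, a+b−1)] → w = 0.01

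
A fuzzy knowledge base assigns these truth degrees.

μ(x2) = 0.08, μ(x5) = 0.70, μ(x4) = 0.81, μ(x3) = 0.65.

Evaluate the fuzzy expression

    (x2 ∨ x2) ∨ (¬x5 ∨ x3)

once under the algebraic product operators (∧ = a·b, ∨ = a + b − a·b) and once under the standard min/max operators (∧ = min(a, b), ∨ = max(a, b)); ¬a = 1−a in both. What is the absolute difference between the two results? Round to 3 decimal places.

0.143

Under algebraic product:
  x2 ∨ x2 = a + b − a·b on (0.0800, 0.0800) = 0.1536
  ¬x5 = 1 − 0.7000 = 0.3000
  ¬x5 ∨ x3 = a + b − a·b on (0.3000, 0.6500) = 0.7550
  (x2 ∨ x2) ∨ (¬x5 ∨ x3) = a + b − a·b on (0.1536, 0.7550) = 0.7926
  → value = 0.7926
Under standard min/max:
  x2 ∨ x2 = max(a, b) on (0.08, 0.08) = 0.08
  ¬x5 = 1 − 0.70 = 0.30
  ¬x5 ∨ x3 = max(a, b) on (0.30, 0.65) = 0.65
  (x2 ∨ x2) ∨ (¬x5 ∨ x3) = max(a, b) on (0.08, 0.65) = 0.65
  → value = 0.6500
|0.7926 − 0.6500| = 0.143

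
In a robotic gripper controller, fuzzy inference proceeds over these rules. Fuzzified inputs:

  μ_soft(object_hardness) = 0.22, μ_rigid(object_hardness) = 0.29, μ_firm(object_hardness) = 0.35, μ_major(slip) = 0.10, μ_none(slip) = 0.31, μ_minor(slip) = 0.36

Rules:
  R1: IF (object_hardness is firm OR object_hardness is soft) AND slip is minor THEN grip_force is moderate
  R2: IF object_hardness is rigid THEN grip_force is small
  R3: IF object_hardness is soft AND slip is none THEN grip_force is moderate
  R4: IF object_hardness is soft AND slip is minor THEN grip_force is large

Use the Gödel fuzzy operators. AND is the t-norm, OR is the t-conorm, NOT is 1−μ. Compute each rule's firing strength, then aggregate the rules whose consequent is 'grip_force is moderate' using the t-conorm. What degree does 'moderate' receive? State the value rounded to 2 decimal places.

0.35

R1: (firm=0.35 OR soft=0.22) = 0.35; AND[min(a, b)] with minor=0.36 → w = 0.35
R2: rigid=0.29 → w = 0.29
R3: soft=0.22, none=0.31; AND[min(a, b)] → w = 0.22
R4: soft=0.22, minor=0.36; AND[min(a, b)] → w = 0.22
Rules with consequent 'moderate': {R1, R3} → strengths 0.35, 0.22
Aggregate via t-conorm [max(a, b)]: 0.35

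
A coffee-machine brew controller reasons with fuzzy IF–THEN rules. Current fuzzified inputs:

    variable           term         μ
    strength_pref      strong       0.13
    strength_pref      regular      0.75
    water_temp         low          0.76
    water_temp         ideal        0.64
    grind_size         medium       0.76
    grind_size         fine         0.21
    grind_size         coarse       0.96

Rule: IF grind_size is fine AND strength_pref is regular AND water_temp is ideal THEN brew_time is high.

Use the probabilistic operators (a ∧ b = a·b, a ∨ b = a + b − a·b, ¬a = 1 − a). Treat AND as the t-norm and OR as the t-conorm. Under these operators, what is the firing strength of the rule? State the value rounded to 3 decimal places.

firing strength: fine=0.21, regular=0.75, ideal=0.64; AND[a·b] → w = 0.1008

0.101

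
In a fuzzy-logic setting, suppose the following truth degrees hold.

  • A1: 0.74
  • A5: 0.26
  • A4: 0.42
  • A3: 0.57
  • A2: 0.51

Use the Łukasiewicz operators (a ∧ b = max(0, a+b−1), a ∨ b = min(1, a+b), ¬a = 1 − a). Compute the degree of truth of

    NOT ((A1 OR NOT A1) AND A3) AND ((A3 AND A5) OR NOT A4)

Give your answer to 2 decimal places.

NOT A1 = 1 − 0.74 = 0.26
A1 OR NOT A1 = min(1, a+b) on (0.74, 0.26) = 1.00
(A1 OR NOT A1) AND A3 = max(0, a+b−1) on (1.00, 0.57) = 0.57
NOT ((A1 OR NOT A1) AND A3) = 1 − 0.57 = 0.43
A3 AND A5 = max(0, a+b−1) on (0.57, 0.26) = 0.00
NOT A4 = 1 − 0.42 = 0.58
(A3 AND A5) OR NOT A4 = min(1, a+b) on (0.00, 0.58) = 0.58
NOT ((A1 OR NOT A1) AND A3) AND ((A3 AND A5) OR NOT A4) = max(0, a+b−1) on (0.43, 0.58) = 0.01

0.01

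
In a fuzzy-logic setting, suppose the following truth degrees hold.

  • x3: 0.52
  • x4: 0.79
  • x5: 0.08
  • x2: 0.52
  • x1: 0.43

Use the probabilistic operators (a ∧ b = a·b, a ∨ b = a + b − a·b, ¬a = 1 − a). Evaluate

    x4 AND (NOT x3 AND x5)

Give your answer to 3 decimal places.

0.030

NOT x3 = 1 − 0.5200 = 0.4800
NOT x3 AND x5 = a·b on (0.4800, 0.0800) = 0.0384
x4 AND (NOT x3 AND x5) = a·b on (0.7900, 0.0384) = 0.0303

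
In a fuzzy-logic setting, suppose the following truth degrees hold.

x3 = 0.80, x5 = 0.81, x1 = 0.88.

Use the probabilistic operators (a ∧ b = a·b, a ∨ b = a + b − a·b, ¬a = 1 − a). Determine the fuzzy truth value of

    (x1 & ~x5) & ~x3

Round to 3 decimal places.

~x5 = 1 − 0.8100 = 0.1900
x1 & ~x5 = a·b on (0.8800, 0.1900) = 0.1672
~x3 = 1 − 0.8000 = 0.2000
(x1 & ~x5) & ~x3 = a·b on (0.1672, 0.2000) = 0.0334

0.033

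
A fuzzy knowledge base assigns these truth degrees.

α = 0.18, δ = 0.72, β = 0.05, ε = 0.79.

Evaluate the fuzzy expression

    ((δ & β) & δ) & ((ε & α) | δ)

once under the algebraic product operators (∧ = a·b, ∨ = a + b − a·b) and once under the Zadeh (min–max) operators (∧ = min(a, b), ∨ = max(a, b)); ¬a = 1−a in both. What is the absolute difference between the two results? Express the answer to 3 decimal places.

0.030

Under algebraic product:
  δ & β = a·b on (0.7200, 0.0500) = 0.0360
  (δ & β) & δ = a·b on (0.0360, 0.7200) = 0.0259
  ε & α = a·b on (0.7900, 0.1800) = 0.1422
  (ε & α) | δ = a + b − a·b on (0.1422, 0.7200) = 0.7598
  ((δ & β) & δ) & ((ε & α) | δ) = a·b on (0.0259, 0.7598) = 0.0197
  → value = 0.0197
Under Zadeh (min–max):
  δ & β = min(a, b) on (0.72, 0.05) = 0.05
  (δ & β) & δ = min(a, b) on (0.05, 0.72) = 0.05
  ε & α = min(a, b) on (0.79, 0.18) = 0.18
  (ε & α) | δ = max(a, b) on (0.18, 0.72) = 0.72
  ((δ & β) & δ) & ((ε & α) | δ) = min(a, b) on (0.05, 0.72) = 0.05
  → value = 0.0500
|0.0197 − 0.0500| = 0.030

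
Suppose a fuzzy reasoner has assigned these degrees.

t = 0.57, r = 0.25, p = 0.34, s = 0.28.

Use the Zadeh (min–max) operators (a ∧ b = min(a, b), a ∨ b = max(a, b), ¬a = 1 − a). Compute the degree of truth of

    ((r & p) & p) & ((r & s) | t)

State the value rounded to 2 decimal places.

r & p = min(a, b) on (0.25, 0.34) = 0.25
(r & p) & p = min(a, b) on (0.25, 0.34) = 0.25
r & s = min(a, b) on (0.25, 0.28) = 0.25
(r & s) | t = max(a, b) on (0.25, 0.57) = 0.57
((r & p) & p) & ((r & s) | t) = min(a, b) on (0.25, 0.57) = 0.25

0.25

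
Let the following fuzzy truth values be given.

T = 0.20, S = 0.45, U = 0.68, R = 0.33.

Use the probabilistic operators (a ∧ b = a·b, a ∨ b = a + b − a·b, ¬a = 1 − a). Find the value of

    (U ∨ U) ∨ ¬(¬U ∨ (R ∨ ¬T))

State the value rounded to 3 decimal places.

0.907

U ∨ U = a + b − a·b on (0.6800, 0.6800) = 0.8976
¬U = 1 − 0.6800 = 0.3200
¬T = 1 − 0.2000 = 0.8000
R ∨ ¬T = a + b − a·b on (0.3300, 0.8000) = 0.8660
¬U ∨ (R ∨ ¬T) = a + b − a·b on (0.3200, 0.8660) = 0.9089
¬(¬U ∨ (R ∨ ¬T)) = 1 − 0.9089 = 0.0911
(U ∨ U) ∨ ¬(¬U ∨ (R ∨ ¬T)) = a + b − a·b on (0.8976, 0.0911) = 0.9069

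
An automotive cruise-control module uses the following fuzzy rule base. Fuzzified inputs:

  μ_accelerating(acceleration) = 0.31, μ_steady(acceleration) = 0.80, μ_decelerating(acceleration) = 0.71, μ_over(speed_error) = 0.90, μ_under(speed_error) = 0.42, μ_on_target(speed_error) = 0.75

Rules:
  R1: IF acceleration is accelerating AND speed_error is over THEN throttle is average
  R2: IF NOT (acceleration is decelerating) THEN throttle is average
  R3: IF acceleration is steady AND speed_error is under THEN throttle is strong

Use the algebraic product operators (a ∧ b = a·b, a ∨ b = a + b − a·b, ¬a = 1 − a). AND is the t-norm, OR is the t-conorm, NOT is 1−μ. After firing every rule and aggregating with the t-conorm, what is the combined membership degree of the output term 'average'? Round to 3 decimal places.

0.488

R1: accelerating=0.31, over=0.90; AND[a·b] → w = 0.2790
R2: ¬decelerating=1−0.71=0.29 → w = 0.2900
R3: steady=0.80, under=0.42; AND[a·b] → w = 0.3360
Rules with consequent 'average': {R1, R2} → strengths 0.2790, 0.2900
Aggregate via t-conorm [a + b − a·b]: 0.4881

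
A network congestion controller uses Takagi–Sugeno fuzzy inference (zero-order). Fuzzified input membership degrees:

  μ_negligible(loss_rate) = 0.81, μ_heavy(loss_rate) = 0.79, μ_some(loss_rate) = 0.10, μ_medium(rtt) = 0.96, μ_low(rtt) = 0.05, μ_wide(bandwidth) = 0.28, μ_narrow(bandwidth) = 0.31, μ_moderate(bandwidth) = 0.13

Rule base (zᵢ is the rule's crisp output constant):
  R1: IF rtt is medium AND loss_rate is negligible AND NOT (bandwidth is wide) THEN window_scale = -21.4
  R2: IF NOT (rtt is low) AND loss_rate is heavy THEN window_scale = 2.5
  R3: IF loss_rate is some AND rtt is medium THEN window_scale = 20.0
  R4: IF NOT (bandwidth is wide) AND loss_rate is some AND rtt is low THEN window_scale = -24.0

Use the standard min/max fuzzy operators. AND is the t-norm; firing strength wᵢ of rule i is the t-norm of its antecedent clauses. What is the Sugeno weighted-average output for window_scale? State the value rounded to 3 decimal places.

R1 (z=-21.4): medium=0.96, negligible=0.81, ¬wide=1−0.28=0.72; AND[min(a, b)] → w = 0.72
R2 (z=2.5): ¬low=1−0.05=0.95, heavy=0.79; AND[min(a, b)] → w = 0.79
R3 (z=20.0): some=0.10, medium=0.96; AND[min(a, b)] → w = 0.10
R4 (z=-24.0): ¬wide=1−0.28=0.72, some=0.10, low=0.05; AND[min(a, b)] → w = 0.05
Weighted average = (0.72·-21.4 + 0.79·2.5 + 0.10·20.0 + 0.05·-24.0) / (0.72 + 0.79 + 0.10 + 0.05)
  = -12.6330 / 1.6600 = -7.610

-7.610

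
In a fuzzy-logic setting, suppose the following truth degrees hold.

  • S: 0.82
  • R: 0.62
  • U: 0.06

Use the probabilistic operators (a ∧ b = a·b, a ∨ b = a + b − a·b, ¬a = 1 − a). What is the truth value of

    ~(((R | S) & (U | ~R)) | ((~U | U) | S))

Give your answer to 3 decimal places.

0.006

R | S = a + b − a·b on (0.6200, 0.8200) = 0.9316
~R = 1 − 0.6200 = 0.3800
U | ~R = a + b − a·b on (0.0600, 0.3800) = 0.4172
(R | S) & (U | ~R) = a·b on (0.9316, 0.4172) = 0.3887
~U = 1 − 0.0600 = 0.9400
~U | U = a + b − a·b on (0.9400, 0.0600) = 0.9436
(~U | U) | S = a + b − a·b on (0.9436, 0.8200) = 0.9898
((R | S) & (U | ~R)) | ((~U | U) | S) = a + b − a·b on (0.3887, 0.9898) = 0.9938
~(((R | S) & (U | ~R)) | ((~U | U) | S)) = 1 − 0.9938 = 0.0062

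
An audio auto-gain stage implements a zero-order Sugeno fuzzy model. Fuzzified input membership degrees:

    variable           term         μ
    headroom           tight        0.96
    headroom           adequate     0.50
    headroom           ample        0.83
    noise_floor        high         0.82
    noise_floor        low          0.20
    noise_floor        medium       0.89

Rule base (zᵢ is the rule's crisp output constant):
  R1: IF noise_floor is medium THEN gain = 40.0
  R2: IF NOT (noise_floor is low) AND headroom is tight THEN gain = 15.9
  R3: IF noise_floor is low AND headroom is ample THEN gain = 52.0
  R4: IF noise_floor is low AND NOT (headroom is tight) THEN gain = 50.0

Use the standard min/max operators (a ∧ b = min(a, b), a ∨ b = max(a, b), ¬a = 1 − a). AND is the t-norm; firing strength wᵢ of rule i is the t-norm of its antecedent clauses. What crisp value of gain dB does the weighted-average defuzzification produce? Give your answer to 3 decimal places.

R1 (z=40.0): medium=0.89 → w = 0.89
R2 (z=15.9): ¬low=1−0.20=0.80, tight=0.96; AND[min(a, b)] → w = 0.80
R3 (z=52.0): low=0.20, ample=0.83; AND[min(a, b)] → w = 0.20
R4 (z=50.0): low=0.20, ¬tight=1−0.96=0.04; AND[min(a, b)] → w = 0.04
Weighted average = (0.89·40.0 + 0.80·15.9 + 0.20·52.0 + 0.04·50.0) / (0.89 + 0.80 + 0.20 + 0.04)
  = 60.7200 / 1.9300 = 31.461

31.461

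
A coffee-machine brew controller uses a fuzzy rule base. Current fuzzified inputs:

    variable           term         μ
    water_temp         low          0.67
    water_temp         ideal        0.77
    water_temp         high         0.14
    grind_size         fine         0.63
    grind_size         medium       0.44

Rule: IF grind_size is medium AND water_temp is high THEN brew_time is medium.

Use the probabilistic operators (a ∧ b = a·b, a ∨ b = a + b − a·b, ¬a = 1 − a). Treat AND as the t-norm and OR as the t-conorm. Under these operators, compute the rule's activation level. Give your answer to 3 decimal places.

firing strength: medium=0.44, high=0.14; AND[a·b] → w = 0.0616

0.062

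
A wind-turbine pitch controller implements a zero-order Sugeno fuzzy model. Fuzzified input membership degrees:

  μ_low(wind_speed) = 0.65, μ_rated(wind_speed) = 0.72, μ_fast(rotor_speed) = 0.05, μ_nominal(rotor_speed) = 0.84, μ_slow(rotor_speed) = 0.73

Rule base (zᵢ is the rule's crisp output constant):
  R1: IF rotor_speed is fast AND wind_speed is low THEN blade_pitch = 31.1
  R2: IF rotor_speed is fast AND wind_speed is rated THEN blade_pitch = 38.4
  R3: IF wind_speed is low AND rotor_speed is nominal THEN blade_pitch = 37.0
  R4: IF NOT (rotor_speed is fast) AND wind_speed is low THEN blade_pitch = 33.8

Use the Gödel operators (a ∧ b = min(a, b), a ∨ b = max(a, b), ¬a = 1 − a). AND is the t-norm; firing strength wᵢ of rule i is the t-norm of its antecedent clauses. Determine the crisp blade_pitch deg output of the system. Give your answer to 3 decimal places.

35.354

R1 (z=31.1): fast=0.05, low=0.65; AND[min(a, b)] → w = 0.05
R2 (z=38.4): fast=0.05, rated=0.72; AND[min(a, b)] → w = 0.05
R3 (z=37.0): low=0.65, nominal=0.84; AND[min(a, b)] → w = 0.65
R4 (z=33.8): ¬fast=1−0.05=0.95, low=0.65; AND[min(a, b)] → w = 0.65
Weighted average = (0.05·31.1 + 0.05·38.4 + 0.65·37.0 + 0.65·33.8) / (0.05 + 0.05 + 0.65 + 0.65)
  = 49.4950 / 1.4000 = 35.354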